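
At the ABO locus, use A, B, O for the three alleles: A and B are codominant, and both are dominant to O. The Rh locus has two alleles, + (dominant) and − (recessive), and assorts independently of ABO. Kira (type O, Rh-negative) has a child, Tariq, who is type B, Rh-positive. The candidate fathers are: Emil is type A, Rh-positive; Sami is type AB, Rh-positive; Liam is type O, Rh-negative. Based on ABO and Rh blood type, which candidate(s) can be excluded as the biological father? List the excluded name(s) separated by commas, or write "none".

A candidate is excluded only if no genotype consistent with his phenotype could produce a type B, Rh-positive child with a type O, Rh-negative mother.
Emil (type A, Rh+): no genotype consistent with that phenotype can produce a type-B Rh+ child with a type-O mother.
Liam (type O, Rh-): no genotype consistent with that phenotype can produce a type-B Rh+ child with a type-O mother.

Emil, Liam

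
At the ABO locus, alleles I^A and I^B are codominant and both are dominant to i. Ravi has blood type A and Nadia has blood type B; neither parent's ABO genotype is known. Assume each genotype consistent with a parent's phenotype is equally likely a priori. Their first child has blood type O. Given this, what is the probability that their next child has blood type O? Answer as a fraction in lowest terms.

Possible genotypes: Ravi ∈ {I^A I^A, I^A i}; Nadia ∈ {I^B I^B, I^B i}.
Weight each parental genotype pair by prior × P(type-O child):
  I^A i × I^B i: posterior weight 1; P(next child type O) = 1/4.
Weighted sum = 1/4.

1/4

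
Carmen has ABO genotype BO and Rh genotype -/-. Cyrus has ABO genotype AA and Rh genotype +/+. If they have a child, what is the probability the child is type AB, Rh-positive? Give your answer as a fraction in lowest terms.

1/2

ABO cross BO × AA → offspring phenotypes: 1/2 A, 1/2 AB.
Rh cross -/- × +/+ → 1 Rh+.
Independent loci: P(type AB, Rh-positive) = 1/2 × 1 = 1/2.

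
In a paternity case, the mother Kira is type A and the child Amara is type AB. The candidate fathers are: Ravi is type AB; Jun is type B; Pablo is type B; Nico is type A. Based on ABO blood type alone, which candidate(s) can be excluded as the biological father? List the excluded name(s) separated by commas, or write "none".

Nico

A candidate is excluded only if no genotype consistent with his phenotype could produce a type AB child with a type A mother.
Nico (type A): no genotype consistent with that phenotype can produce a type-AB child with a type-A mother.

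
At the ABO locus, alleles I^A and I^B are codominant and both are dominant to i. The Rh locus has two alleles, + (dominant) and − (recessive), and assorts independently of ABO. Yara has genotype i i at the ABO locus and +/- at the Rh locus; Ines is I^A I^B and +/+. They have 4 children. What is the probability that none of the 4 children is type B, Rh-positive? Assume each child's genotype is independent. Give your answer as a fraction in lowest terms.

ABO cross i i × I^A I^B → 1/2 A, 1/2 B.
Rh cross +/- × +/+ → 1 Rh+; so P(type B, Rh-positive) = 1/2 × 1 = 1/2 per child.
P(not type B, Rh-positive) = 1/2 for one child; (1/2)^4 = 1/16.

1/16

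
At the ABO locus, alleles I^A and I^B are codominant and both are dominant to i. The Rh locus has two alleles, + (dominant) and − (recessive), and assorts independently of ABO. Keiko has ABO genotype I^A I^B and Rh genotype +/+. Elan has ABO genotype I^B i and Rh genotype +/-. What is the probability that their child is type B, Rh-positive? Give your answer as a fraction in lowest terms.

1/2

ABO cross I^A I^B × I^B i → offspring phenotypes: 1/4 A, 1/2 B, 1/4 AB.
Rh cross +/+ × +/- → 1 Rh+.
Independent loci: P(type B, Rh-positive) = 1/2 × 1 = 1/2.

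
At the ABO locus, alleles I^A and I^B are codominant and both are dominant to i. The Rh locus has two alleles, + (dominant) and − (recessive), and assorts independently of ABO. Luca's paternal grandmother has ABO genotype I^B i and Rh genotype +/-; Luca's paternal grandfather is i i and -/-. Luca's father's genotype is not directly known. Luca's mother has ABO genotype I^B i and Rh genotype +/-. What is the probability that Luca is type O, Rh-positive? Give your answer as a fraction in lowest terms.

Luca's father's ABO genotype from I^B i × i i: 1/2 I^B i, 1/2 i i.
Crossing each possibility with the mother I^B i and summing P(type O): 1/2·1/4 + 1/2·1/2 = 3/8.
Similarly for Rh via the father's Rh distribution: P(Rh+) = 5/8.
Independent loci: 3/8 × 5/8 = 15/64.

15/64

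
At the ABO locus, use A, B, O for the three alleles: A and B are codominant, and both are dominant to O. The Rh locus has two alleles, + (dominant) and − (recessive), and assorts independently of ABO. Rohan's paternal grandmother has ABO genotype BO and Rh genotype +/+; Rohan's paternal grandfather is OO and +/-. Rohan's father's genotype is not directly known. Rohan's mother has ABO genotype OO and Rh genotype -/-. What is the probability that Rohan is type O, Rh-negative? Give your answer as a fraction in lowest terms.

3/16

Rohan's father's ABO genotype from BO × OO: 1/2 BO, 1/2 OO.
Crossing each possibility with the mother OO and summing P(type O): 1/2·1/2 + 1/2·1 = 3/4.
Similarly for Rh via the father's Rh distribution: P(Rh-) = 1/4.
Independent loci: 3/4 × 1/4 = 3/16.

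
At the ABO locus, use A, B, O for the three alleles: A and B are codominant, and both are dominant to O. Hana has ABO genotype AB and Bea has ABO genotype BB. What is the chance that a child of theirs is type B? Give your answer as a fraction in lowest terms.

1/2

ABO cross AB × BB → offspring phenotypes: 1/2 B, 1/2 AB.
So P(type B) = 1/2.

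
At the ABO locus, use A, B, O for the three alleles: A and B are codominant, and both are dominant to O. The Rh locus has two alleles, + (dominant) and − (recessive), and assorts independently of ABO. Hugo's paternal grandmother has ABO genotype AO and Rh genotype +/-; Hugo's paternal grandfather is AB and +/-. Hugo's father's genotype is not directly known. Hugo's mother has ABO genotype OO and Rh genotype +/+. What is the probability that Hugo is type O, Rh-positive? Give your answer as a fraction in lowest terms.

1/4

Hugo's father's ABO genotype from AO × AB: 1/4 AA, 1/4 AB, 1/4 AO, 1/4 BO.
Crossing each possibility with the mother OO and summing P(type O): 1/4·0 + 1/4·0 + 1/4·1/2 + 1/4·1/2 = 1/4.
Similarly for Rh via the father's Rh distribution: P(Rh+) = 1.
Independent loci: 1/4 × 1 = 1/4.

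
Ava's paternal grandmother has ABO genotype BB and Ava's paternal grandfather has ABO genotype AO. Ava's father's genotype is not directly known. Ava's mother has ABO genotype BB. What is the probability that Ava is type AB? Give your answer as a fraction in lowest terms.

1/4

Ava's father's ABO genotype from BB × AO: 1/2 AB, 1/2 BO.
Crossing each possibility with the mother BB and summing P(type AB): 1/2·1/2 + 1/2·0 = 1/4.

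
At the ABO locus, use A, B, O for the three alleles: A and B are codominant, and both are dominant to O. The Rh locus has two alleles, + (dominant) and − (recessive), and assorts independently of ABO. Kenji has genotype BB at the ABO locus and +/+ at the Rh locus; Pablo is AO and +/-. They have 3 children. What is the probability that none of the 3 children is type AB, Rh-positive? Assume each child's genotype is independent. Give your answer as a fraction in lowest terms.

1/8

ABO cross BB × AO → 1/2 B, 1/2 AB.
Rh cross +/+ × +/- → 1 Rh+; so P(type AB, Rh-positive) = 1/2 × 1 = 1/2 per child.
P(not type AB, Rh-positive) = 1/2 for one child; (1/2)^3 = 1/8.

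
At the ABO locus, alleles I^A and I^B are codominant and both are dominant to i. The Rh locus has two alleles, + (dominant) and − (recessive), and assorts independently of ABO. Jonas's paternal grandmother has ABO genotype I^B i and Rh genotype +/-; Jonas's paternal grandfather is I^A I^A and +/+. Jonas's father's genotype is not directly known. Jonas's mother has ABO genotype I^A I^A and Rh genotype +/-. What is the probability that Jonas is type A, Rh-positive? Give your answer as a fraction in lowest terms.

Jonas's father's ABO genotype from I^B i × I^A I^A: 1/2 I^A I^B, 1/2 I^A i.
Crossing each possibility with the mother I^A I^A and summing P(type A): 1/2·1/2 + 1/2·1 = 3/4.
Similarly for Rh via the father's Rh distribution: P(Rh+) = 7/8.
Independent loci: 3/4 × 7/8 = 21/32.

21/32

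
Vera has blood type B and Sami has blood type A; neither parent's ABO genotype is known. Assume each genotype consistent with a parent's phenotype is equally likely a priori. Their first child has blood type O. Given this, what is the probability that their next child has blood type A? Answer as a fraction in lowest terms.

1/4

Possible genotypes: Vera ∈ {I^B I^B, I^B i}; Sami ∈ {I^A I^A, I^A i}.
Weight each parental genotype pair by prior × P(type-O child):
  I^B i × I^A i: posterior weight 1; P(next child type A) = 1/4.
Weighted sum = 1/4.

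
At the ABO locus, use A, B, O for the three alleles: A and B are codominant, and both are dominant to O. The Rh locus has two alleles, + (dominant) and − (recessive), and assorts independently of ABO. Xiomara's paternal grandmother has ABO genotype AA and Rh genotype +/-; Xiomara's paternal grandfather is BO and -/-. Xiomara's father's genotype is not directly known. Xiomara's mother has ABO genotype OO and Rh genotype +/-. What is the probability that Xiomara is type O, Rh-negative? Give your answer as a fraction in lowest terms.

Xiomara's father's ABO genotype from AA × BO: 1/2 AB, 1/2 AO.
Crossing each possibility with the mother OO and summing P(type O): 1/2·0 + 1/2·1/2 = 1/4.
Similarly for Rh via the father's Rh distribution: P(Rh-) = 3/8.
Independent loci: 1/4 × 3/8 = 3/32.

3/32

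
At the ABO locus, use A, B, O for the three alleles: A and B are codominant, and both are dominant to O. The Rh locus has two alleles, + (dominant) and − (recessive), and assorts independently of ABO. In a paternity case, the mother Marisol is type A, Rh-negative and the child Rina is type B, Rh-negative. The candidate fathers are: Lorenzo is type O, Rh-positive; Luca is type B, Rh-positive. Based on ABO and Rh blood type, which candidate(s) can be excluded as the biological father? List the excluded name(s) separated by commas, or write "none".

Lorenzo

A candidate is excluded only if no genotype consistent with his phenotype could produce a type B, Rh-negative child with a type A, Rh-negative mother.
Lorenzo (type O, Rh+): no genotype consistent with that phenotype can produce a type-B Rh- child with a type-A mother.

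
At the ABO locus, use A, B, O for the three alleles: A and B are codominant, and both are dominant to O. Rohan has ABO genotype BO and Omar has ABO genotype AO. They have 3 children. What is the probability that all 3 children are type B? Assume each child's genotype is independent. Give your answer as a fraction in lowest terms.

1/64

ABO cross BO × AO → 1/4 O, 1/4 A, 1/4 B, 1/4 AB.
So P(type B) = 1/4 per child.
All 3 independent: (1/4)^3 = 1/64.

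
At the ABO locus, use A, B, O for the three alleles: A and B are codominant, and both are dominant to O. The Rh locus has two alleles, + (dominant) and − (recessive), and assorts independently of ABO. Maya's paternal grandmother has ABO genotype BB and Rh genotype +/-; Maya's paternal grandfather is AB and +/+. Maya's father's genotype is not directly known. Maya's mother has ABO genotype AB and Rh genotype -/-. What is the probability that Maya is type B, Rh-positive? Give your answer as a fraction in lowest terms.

Maya's father's ABO genotype from BB × AB: 1/2 AB, 1/2 BB.
Crossing each possibility with the mother AB and summing P(type B): 1/2·1/4 + 1/2·1/2 = 3/8.
Similarly for Rh via the father's Rh distribution: P(Rh+) = 3/4.
Independent loci: 3/8 × 3/4 = 9/32.

9/32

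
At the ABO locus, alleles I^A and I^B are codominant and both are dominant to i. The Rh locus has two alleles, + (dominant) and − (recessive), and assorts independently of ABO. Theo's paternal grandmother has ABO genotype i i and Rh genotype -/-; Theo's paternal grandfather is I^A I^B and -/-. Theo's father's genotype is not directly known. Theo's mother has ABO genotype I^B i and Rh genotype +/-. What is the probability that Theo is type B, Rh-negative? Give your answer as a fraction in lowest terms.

Theo's father's ABO genotype from i i × I^A I^B: 1/2 I^A i, 1/2 I^B i.
Crossing each possibility with the mother I^B i and summing P(type B): 1/2·1/4 + 1/2·3/4 = 1/2.
Similarly for Rh via the father's Rh distribution: P(Rh-) = 1/2.
Independent loci: 1/2 × 1/2 = 1/4.

1/4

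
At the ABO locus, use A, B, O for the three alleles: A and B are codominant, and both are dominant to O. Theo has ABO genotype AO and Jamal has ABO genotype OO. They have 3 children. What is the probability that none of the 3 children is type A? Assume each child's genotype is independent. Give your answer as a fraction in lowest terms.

1/8

ABO cross AO × OO → 1/2 O, 1/2 A.
So P(type A) = 1/2 per child.
P(not type A) = 1/2 for one child; (1/2)^3 = 1/8.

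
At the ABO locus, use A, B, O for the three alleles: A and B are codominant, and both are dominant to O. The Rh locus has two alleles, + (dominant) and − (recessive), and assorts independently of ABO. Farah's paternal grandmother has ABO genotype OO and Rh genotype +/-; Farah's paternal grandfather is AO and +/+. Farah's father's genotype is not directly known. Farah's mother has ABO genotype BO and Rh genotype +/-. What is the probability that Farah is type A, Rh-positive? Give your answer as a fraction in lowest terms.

Farah's father's ABO genotype from OO × AO: 1/2 AO, 1/2 OO.
Crossing each possibility with the mother BO and summing P(type A): 1/2·1/4 + 1/2·0 = 1/8.
Similarly for Rh via the father's Rh distribution: P(Rh+) = 7/8.
Independent loci: 1/8 × 7/8 = 7/64.

7/64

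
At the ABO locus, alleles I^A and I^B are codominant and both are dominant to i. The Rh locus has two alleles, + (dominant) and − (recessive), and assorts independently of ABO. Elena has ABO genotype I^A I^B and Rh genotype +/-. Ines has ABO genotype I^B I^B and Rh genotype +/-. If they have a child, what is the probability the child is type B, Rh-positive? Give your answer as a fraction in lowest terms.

3/8

ABO cross I^A I^B × I^B I^B → offspring phenotypes: 1/2 B, 1/2 AB.
Rh cross +/- × +/- → 3/4 Rh+, 1/4 Rh-.
Independent loci: P(type B, Rh-positive) = 1/2 × 3/4 = 3/8.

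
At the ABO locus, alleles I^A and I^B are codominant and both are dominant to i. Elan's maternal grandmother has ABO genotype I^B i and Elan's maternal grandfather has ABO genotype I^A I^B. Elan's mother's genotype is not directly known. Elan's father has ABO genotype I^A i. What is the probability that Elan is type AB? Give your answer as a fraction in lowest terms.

1/4

Elan's mother's ABO genotype from I^B i × I^A I^B: 1/4 I^A I^B, 1/4 I^A i, 1/4 I^B I^B, 1/4 I^B i.
Crossing each possibility with the father I^A i and summing P(type AB): 1/4·1/4 + 1/4·0 + 1/4·1/2 + 1/4·1/4 = 1/4.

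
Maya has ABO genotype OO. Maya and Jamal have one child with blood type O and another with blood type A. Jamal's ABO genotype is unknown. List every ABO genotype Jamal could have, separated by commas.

For each candidate genotype of Jamal, check whether crossing it with OO can produce every observed child phenotype.
  AA → possible child types {A} ✗
  AB → possible child types {A, B} ✗
  AO → possible child types {O, A} ✓
  BB → possible child types {B} ✗
  BO → possible child types {O, B} ✗
  OO → possible child types {O} ✗

AO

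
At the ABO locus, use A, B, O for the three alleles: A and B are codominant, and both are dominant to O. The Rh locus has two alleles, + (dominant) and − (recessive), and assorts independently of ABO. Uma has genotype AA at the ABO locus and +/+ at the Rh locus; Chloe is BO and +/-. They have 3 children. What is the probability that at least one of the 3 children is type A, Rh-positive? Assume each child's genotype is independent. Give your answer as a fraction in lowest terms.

ABO cross AA × BO → 1/2 A, 1/2 AB.
Rh cross +/+ × +/- → 1 Rh+; so P(type A, Rh-positive) = 1/2 × 1 = 1/2 per child.
P(none) = (1/2)^3 = 1/8; P(at least one) = 1 − 1/8 = 7/8.

7/8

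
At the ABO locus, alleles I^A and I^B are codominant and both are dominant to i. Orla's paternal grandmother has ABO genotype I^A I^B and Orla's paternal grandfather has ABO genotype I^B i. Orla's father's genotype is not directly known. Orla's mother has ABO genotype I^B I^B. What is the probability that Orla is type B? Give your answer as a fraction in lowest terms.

Orla's father's ABO genotype from I^A I^B × I^B i: 1/4 I^A I^B, 1/4 I^A i, 1/4 I^B I^B, 1/4 I^B i.
Crossing each possibility with the mother I^B I^B and summing P(type B): 1/4·1/2 + 1/4·1/2 + 1/4·1 + 1/4·1 = 3/4.

3/4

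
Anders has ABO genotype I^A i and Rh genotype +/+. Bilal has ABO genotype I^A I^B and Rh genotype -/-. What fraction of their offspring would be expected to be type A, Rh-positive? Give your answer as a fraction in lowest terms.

ABO cross I^A i × I^A I^B → offspring phenotypes: 1/2 A, 1/4 B, 1/4 AB.
Rh cross +/+ × -/- → 1 Rh+.
Independent loci: P(type A, Rh-positive) = 1/2 × 1 = 1/2.

1/2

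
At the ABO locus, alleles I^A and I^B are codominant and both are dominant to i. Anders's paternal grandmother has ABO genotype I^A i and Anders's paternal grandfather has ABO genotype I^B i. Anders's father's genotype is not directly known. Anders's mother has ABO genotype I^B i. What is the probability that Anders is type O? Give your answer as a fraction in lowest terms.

1/4

Anders's father's ABO genotype from I^A i × I^B i: 1/4 I^A I^B, 1/4 I^A i, 1/4 I^B i, 1/4 i i.
Crossing each possibility with the mother I^B i and summing P(type O): 1/4·0 + 1/4·1/4 + 1/4·1/4 + 1/4·1/2 = 1/4.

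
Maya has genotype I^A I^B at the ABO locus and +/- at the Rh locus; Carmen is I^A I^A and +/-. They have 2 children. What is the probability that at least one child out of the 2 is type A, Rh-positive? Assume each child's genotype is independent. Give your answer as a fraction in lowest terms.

ABO cross I^A I^B × I^A I^A → 1/2 A, 1/2 AB.
Rh cross +/- × +/- → 3/4 Rh+, 1/4 Rh-; so P(type A, Rh-positive) = 1/2 × 3/4 = 3/8 per child.
P(none) = (5/8)^2 = 25/64; P(at least one) = 1 − 25/64 = 39/64.

39/64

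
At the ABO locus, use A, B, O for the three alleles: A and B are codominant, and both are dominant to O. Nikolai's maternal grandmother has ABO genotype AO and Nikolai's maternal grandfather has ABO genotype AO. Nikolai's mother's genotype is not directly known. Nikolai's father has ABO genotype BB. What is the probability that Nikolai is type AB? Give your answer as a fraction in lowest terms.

Nikolai's mother's ABO genotype from AO × AO: 1/4 AA, 1/2 AO, 1/4 OO.
Crossing each possibility with the father BB and summing P(type AB): 1/4·1 + 1/2·1/2 + 1/4·0 = 1/2.

1/2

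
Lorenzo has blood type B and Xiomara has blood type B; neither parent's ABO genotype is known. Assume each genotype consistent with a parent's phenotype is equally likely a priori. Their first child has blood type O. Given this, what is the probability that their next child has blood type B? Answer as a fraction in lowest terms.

3/4

Possible genotypes: Lorenzo ∈ {I^B I^B, I^B i}; Xiomara ∈ {I^B I^B, I^B i}.
Weight each parental genotype pair by prior × P(type-O child):
  I^B i × I^B i: posterior weight 1; P(next child type B) = 3/4.
Weighted sum = 3/4.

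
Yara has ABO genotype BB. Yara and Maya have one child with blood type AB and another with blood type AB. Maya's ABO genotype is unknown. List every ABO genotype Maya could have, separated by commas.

For each candidate genotype of Maya, check whether crossing it with BB can produce every observed child phenotype.
  AA → possible child types {AB} ✓
  AB → possible child types {B, AB} ✓
  AO → possible child types {B, AB} ✓
  BB → possible child types {B} ✗
  BO → possible child types {B} ✗
  OO → possible child types {B} ✗

AA, AB, AO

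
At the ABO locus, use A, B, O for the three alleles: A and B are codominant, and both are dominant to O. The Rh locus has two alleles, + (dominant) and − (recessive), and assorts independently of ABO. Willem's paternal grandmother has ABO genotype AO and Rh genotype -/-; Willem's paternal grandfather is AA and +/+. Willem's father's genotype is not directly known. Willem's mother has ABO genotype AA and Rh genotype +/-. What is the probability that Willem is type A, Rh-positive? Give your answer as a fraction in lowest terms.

Willem's father's ABO genotype from AO × AA: 1/2 AA, 1/2 AO.
Crossing each possibility with the mother AA and summing P(type A): 1/2·1 + 1/2·1 = 1.
Similarly for Rh via the father's Rh distribution: P(Rh+) = 3/4.
Independent loci: 1 × 3/4 = 3/4.

3/4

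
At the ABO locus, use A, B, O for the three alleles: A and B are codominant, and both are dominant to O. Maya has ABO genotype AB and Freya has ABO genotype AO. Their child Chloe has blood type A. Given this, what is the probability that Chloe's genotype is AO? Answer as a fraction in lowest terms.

1/2

Cross AB × AO → 1/4 AA, 1/4 AB, 1/4 AO, 1/4 BO.
Type-A genotypes among offspring: AA (1/4), AO (1/4); total 1/2.
P(AO | type A) = (1/4) / (1/2) = 1/2.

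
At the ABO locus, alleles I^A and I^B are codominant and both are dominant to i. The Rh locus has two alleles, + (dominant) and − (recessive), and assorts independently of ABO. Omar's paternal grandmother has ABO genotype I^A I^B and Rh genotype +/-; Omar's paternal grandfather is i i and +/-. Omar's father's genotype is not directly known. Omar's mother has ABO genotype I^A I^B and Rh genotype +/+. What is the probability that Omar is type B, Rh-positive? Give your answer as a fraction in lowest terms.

Omar's father's ABO genotype from I^A I^B × i i: 1/2 I^A i, 1/2 I^B i.
Crossing each possibility with the mother I^A I^B and summing P(type B): 1/2·1/4 + 1/2·1/2 = 3/8.
Similarly for Rh via the father's Rh distribution: P(Rh+) = 1.
Independent loci: 3/8 × 1 = 3/8.

3/8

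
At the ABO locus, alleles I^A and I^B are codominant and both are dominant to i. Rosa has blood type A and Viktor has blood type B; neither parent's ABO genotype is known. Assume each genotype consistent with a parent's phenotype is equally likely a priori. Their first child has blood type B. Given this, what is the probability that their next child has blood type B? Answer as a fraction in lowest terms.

5/12

Possible genotypes: Rosa ∈ {I^A I^A, I^A i}; Viktor ∈ {I^B I^B, I^B i}.
Weight each parental genotype pair by prior × P(type-B child):
  I^A i × I^B I^B: posterior weight 2/3; P(next child type B) = 1/2.
  I^A i × I^B i: posterior weight 1/3; P(next child type B) = 1/4.
Weighted sum = 5/12.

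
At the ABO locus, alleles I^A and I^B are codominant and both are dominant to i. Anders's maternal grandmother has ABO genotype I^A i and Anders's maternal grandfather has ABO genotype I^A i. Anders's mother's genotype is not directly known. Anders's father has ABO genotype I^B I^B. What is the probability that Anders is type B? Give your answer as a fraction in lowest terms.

1/2

Anders's mother's ABO genotype from I^A i × I^A i: 1/4 I^A I^A, 1/2 I^A i, 1/4 i i.
Crossing each possibility with the father I^B I^B and summing P(type B): 1/4·0 + 1/2·1/2 + 1/4·1 = 1/2.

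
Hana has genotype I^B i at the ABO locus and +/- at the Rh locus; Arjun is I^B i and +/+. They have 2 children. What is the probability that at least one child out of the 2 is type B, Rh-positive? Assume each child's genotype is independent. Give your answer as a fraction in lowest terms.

15/16

ABO cross I^B i × I^B i → 1/4 O, 3/4 B.
Rh cross +/- × +/+ → 1 Rh+; so P(type B, Rh-positive) = 3/4 × 1 = 3/4 per child.
P(none) = (1/4)^2 = 1/16; P(at least one) = 1 − 1/16 = 15/16.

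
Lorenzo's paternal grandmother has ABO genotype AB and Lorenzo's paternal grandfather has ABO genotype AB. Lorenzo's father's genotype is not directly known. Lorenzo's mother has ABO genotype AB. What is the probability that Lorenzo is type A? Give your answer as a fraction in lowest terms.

Lorenzo's father's ABO genotype from AB × AB: 1/4 AA, 1/2 AB, 1/4 BB.
Crossing each possibility with the mother AB and summing P(type A): 1/4·1/2 + 1/2·1/4 + 1/4·0 = 1/4.

1/4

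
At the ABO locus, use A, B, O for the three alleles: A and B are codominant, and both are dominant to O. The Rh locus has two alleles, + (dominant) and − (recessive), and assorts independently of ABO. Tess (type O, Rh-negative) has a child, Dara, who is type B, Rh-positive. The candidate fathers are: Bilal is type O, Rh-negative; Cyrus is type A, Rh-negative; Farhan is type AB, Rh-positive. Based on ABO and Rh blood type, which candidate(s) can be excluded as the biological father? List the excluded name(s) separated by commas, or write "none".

Bilal, Cyrus

A candidate is excluded only if no genotype consistent with his phenotype could produce a type B, Rh-positive child with a type O, Rh-negative mother.
Bilal (type O, Rh-): no genotype consistent with that phenotype can produce a type-B Rh+ child with a type-O mother.
Cyrus (type A, Rh-): no genotype consistent with that phenotype can produce a type-B Rh+ child with a type-O mother.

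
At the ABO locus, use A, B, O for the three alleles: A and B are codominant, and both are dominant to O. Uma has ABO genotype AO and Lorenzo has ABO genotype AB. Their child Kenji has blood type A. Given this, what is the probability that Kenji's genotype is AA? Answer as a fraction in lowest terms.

Cross AO × AB → 1/4 AA, 1/4 AB, 1/4 AO, 1/4 BO.
Type-A genotypes among offspring: AA (1/4), AO (1/4); total 1/2.
P(AA | type A) = (1/4) / (1/2) = 1/2.

1/2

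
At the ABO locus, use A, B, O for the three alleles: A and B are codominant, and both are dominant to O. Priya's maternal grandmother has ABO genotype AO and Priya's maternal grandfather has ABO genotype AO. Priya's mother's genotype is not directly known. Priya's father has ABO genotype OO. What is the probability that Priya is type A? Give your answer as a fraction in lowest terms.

1/2

Priya's mother's ABO genotype from AO × AO: 1/4 AA, 1/2 AO, 1/4 OO.
Crossing each possibility with the father OO and summing P(type A): 1/4·1 + 1/2·1/2 + 1/4·0 = 1/2.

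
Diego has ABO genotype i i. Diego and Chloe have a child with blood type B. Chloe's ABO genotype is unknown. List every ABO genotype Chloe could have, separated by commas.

For each candidate genotype of Chloe, check whether crossing it with i i can produce every observed child phenotype.
  I^A I^A → possible child types {A} ✗
  I^A I^B → possible child types {A, B} ✓
  I^A i → possible child types {O, A} ✗
  I^B I^B → possible child types {B} ✓
  I^B i → possible child types {O, B} ✓
  i i → possible child types {O} ✗

I^A I^B, I^B I^B, I^B i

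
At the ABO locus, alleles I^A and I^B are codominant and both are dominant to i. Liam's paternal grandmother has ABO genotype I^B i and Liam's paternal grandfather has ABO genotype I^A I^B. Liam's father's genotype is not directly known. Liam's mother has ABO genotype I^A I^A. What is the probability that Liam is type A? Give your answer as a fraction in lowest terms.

Liam's father's ABO genotype from I^B i × I^A I^B: 1/4 I^A I^B, 1/4 I^A i, 1/4 I^B I^B, 1/4 I^B i.
Crossing each possibility with the mother I^A I^A and summing P(type A): 1/4·1/2 + 1/4·1 + 1/4·0 + 1/4·1/2 = 1/2.

1/2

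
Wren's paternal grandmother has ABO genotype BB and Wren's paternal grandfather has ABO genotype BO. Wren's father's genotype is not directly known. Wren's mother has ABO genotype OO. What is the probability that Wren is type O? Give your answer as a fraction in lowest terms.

Wren's father's ABO genotype from BB × BO: 1/2 BB, 1/2 BO.
Crossing each possibility with the mother OO and summing P(type O): 1/2·0 + 1/2·1/2 = 1/4.

1/4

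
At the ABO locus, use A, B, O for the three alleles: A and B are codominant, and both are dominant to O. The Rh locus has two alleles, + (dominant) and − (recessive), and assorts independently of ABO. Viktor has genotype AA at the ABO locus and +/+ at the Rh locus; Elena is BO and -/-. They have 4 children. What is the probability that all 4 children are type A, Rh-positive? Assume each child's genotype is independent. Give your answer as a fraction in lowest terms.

1/16

ABO cross AA × BO → 1/2 A, 1/2 AB.
Rh cross +/+ × -/- → 1 Rh+; so P(type A, Rh-positive) = 1/2 × 1 = 1/2 per child.
All 4 independent: (1/2)^4 = 1/16.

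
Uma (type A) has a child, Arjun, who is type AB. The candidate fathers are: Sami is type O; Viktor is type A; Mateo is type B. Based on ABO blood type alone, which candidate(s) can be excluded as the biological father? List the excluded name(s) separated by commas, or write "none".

A candidate is excluded only if no genotype consistent with his phenotype could produce a type AB child with a type A mother.
Sami (type O): no genotype consistent with that phenotype can produce a type-AB child with a type-A mother.
Viktor (type A): no genotype consistent with that phenotype can produce a type-AB child with a type-A mother.

Sami, Viktor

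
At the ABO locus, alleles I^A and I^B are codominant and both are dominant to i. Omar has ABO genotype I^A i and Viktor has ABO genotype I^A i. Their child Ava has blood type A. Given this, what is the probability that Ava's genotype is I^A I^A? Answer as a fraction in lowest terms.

Cross I^A i × I^A i → 1/4 I^A I^A, 1/2 I^A i, 1/4 i i.
Type-A genotypes among offspring: I^A I^A (1/4), I^A i (1/2); total 3/4.
P(I^A I^A | type A) = (1/4) / (3/4) = 1/3.

1/3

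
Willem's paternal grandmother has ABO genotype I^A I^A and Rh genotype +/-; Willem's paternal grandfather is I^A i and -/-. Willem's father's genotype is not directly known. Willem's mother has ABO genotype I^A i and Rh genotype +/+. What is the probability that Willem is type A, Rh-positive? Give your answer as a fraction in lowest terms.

Willem's father's ABO genotype from I^A I^A × I^A i: 1/2 I^A I^A, 1/2 I^A i.
Crossing each possibility with the mother I^A i and summing P(type A): 1/2·1 + 1/2·3/4 = 7/8.
Similarly for Rh via the father's Rh distribution: P(Rh+) = 1.
Independent loci: 7/8 × 1 = 7/8.

7/8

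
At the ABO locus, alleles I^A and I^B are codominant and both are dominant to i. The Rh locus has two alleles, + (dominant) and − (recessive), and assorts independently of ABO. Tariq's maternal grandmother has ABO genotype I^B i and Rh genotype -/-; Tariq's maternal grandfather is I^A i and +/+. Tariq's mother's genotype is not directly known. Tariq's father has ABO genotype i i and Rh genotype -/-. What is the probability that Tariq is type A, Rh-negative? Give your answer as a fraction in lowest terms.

Tariq's mother's ABO genotype from I^B i × I^A i: 1/4 I^A I^B, 1/4 I^A i, 1/4 I^B i, 1/4 i i.
Crossing each possibility with the father i i and summing P(type A): 1/4·1/2 + 1/4·1/2 + 1/4·0 + 1/4·0 = 1/4.
Similarly for Rh via the mother's Rh distribution: P(Rh-) = 1/2.
Independent loci: 1/4 × 1/2 = 1/8.

1/8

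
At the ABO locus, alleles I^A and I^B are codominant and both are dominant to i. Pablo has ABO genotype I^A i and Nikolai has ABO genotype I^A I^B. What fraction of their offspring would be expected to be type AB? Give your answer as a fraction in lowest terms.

1/4

ABO cross I^A i × I^A I^B → offspring phenotypes: 1/2 A, 1/4 B, 1/4 AB.
So P(type AB) = 1/4.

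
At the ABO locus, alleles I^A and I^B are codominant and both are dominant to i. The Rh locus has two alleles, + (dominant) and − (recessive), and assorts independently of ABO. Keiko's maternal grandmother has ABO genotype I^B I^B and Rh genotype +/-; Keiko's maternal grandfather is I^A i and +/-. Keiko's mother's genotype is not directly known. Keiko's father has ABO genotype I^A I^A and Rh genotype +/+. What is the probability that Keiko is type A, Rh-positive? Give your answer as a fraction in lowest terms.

1/2

Keiko's mother's ABO genotype from I^B I^B × I^A i: 1/2 I^A I^B, 1/2 I^B i.
Crossing each possibility with the father I^A I^A and summing P(type A): 1/2·1/2 + 1/2·1/2 = 1/2.
Similarly for Rh via the mother's Rh distribution: P(Rh+) = 1.
Independent loci: 1/2 × 1 = 1/2.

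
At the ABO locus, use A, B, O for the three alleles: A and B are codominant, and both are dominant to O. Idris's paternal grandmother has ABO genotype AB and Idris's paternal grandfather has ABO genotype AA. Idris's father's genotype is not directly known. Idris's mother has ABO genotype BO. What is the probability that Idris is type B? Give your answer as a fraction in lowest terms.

Idris's father's ABO genotype from AB × AA: 1/2 AA, 1/2 AB.
Crossing each possibility with the mother BO and summing P(type B): 1/2·0 + 1/2·1/2 = 1/4.

1/4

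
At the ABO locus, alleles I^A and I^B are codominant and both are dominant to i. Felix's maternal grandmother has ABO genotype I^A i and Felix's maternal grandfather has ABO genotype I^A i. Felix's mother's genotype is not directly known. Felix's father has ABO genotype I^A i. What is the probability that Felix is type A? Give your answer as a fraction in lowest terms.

Felix's mother's ABO genotype from I^A i × I^A i: 1/4 I^A I^A, 1/2 I^A i, 1/4 i i.
Crossing each possibility with the father I^A i and summing P(type A): 1/4·1 + 1/2·3/4 + 1/4·1/2 = 3/4.

3/4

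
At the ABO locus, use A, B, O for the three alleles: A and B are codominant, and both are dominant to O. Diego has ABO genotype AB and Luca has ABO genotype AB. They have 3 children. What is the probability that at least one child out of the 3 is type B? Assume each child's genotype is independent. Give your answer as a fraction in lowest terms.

ABO cross AB × AB → 1/4 A, 1/4 B, 1/2 AB.
So P(type B) = 1/4 per child.
P(none) = (3/4)^3 = 27/64; P(at least one) = 1 − 27/64 = 37/64.

37/64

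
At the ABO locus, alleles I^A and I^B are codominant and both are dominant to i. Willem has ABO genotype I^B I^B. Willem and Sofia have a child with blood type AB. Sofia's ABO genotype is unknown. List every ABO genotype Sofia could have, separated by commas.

I^A I^A, I^A I^B, I^A i

For each candidate genotype of Sofia, check whether crossing it with I^B I^B can produce every observed child phenotype.
  I^A I^A → possible child types {AB} ✓
  I^A I^B → possible child types {B, AB} ✓
  I^A i → possible child types {B, AB} ✓
  I^B I^B → possible child types {B} ✗
  I^B i → possible child types {B} ✗
  i i → possible child types {B} ✗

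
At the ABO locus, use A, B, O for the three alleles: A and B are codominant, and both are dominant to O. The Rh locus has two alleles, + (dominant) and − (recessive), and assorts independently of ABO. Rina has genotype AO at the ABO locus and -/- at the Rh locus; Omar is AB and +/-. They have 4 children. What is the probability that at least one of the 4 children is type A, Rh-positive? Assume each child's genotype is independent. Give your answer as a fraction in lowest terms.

ABO cross AO × AB → 1/2 A, 1/4 B, 1/4 AB.
Rh cross -/- × +/- → 1/2 Rh+, 1/2 Rh-; so P(type A, Rh-positive) = 1/2 × 1/2 = 1/4 per child.
P(none) = (3/4)^4 = 81/256; P(at least one) = 1 − 81/256 = 175/256.

175/256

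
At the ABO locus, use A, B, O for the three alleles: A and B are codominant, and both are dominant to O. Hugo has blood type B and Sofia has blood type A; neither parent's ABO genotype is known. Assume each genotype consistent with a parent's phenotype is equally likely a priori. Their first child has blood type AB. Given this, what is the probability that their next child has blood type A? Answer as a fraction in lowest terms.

5/36

Possible genotypes: Hugo ∈ {BB, BO}; Sofia ∈ {AA, AO}.
Weight each parental genotype pair by prior × P(type-AB child):
  BB × AA: posterior weight 4/9; P(next child type A) = 0.
  BB × AO: posterior weight 2/9; P(next child type A) = 0.
  BO × AA: posterior weight 2/9; P(next child type A) = 1/2.
  BO × AO: posterior weight 1/9; P(next child type A) = 1/4.
Weighted sum = 5/36.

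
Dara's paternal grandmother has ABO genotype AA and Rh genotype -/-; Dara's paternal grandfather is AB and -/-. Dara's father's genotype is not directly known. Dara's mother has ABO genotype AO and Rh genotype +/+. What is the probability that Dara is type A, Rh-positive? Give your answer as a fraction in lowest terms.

Dara's father's ABO genotype from AA × AB: 1/2 AA, 1/2 AB.
Crossing each possibility with the mother AO and summing P(type A): 1/2·1 + 1/2·1/2 = 3/4.
Similarly for Rh via the father's Rh distribution: P(Rh+) = 1.
Independent loci: 3/4 × 1 = 3/4.

3/4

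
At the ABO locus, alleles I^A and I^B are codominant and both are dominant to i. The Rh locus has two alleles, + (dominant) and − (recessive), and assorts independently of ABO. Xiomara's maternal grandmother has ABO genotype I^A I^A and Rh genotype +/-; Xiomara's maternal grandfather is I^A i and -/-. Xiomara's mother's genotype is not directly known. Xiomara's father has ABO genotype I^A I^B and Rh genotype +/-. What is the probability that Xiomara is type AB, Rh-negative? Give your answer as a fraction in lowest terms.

Xiomara's mother's ABO genotype from I^A I^A × I^A i: 1/2 I^A I^A, 1/2 I^A i.
Crossing each possibility with the father I^A I^B and summing P(type AB): 1/2·1/2 + 1/2·1/4 = 3/8.
Similarly for Rh via the mother's Rh distribution: P(Rh-) = 3/8.
Independent loci: 3/8 × 3/8 = 9/64.

9/64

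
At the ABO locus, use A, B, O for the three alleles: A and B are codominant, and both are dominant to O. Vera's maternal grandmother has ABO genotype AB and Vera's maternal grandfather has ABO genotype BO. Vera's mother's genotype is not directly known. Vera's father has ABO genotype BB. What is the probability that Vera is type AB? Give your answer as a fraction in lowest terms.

1/4

Vera's mother's ABO genotype from AB × BO: 1/4 AB, 1/4 AO, 1/4 BB, 1/4 BO.
Crossing each possibility with the father BB and summing P(type AB): 1/4·1/2 + 1/4·1/2 + 1/4·0 + 1/4·0 = 1/4.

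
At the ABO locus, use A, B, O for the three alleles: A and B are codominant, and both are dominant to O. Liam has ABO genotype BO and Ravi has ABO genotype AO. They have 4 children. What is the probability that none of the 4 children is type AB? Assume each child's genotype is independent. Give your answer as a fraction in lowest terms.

ABO cross BO × AO → 1/4 O, 1/4 A, 1/4 B, 1/4 AB.
So P(type AB) = 1/4 per child.
P(not type AB) = 3/4 for one child; (3/4)^4 = 81/256.

81/256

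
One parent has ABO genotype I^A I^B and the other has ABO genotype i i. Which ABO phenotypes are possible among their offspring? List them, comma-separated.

Gametes from I^A I^B × i i give offspring ABO genotypes I^A i, I^B i, i.e. phenotypes A, B.

A, B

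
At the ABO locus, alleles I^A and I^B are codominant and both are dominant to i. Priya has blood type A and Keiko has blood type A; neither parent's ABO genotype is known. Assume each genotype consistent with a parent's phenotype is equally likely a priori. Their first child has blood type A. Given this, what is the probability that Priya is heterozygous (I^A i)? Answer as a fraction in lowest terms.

Possible genotypes: Priya ∈ {I^A I^A, I^A i}; Keiko ∈ {I^A I^A, I^A i}.
Weight each parental genotype pair by prior × P(type-A child):
  I^A I^A × I^A I^A: posterior weight 4/15.
  I^A I^A × I^A i: posterior weight 4/15.
  I^A i × I^A I^A: posterior weight 4/15.
  I^A i × I^A i: posterior weight 1/5.
Sum the posterior weight over pairs where Priya is I^A i: 7/15.

7/15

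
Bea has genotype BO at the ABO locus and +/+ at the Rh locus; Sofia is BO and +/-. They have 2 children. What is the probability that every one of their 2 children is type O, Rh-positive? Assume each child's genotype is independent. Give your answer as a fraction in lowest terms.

ABO cross BO × BO → 1/4 O, 3/4 B.
Rh cross +/+ × +/- → 1 Rh+; so P(type O, Rh-positive) = 1/4 × 1 = 1/4 per child.
All 2 independent: (1/4)^2 = 1/16.

1/16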